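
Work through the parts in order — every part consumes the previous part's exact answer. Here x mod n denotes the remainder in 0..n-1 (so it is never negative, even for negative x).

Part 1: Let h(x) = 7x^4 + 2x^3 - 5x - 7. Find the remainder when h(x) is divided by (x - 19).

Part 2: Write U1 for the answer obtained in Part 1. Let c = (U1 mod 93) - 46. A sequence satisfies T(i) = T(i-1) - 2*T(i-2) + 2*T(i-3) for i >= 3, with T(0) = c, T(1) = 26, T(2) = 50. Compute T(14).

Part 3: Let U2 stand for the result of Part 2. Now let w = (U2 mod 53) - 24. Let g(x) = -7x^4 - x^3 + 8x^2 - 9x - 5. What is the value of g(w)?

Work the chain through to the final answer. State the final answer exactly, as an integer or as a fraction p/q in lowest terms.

Part 1: remainder = value at the root: 7*(19)^4 + 2*(19)^3 - 5*(19)^1 - 7 = (912247) + (13718) + (-95) + (-7) = 925863; answer 925863
Part 2: U1 = 925863; c = 2; T(3) = 1*(50) - 2*(26) + 2*(2) = 2; iterating: T(3)=2, T(4)=-46, T(5)=50, T(6)=146, T(7)=-46, T(8)=-238, T(9)=146, T(10)=530, T(11)=-238, T(12)=-1006, T(13)=530, T(14)=2066; answer 2066
Part 3: U2 = 2066; w = 28; -7*(28)^4 - 1*(28)^3 + 8*(28)^2 - 9*(28)^1 - 5 = (-4302592) + (-21952) + (6272) + (-252) + (-5) = -4318529; answer -4318529

-4318529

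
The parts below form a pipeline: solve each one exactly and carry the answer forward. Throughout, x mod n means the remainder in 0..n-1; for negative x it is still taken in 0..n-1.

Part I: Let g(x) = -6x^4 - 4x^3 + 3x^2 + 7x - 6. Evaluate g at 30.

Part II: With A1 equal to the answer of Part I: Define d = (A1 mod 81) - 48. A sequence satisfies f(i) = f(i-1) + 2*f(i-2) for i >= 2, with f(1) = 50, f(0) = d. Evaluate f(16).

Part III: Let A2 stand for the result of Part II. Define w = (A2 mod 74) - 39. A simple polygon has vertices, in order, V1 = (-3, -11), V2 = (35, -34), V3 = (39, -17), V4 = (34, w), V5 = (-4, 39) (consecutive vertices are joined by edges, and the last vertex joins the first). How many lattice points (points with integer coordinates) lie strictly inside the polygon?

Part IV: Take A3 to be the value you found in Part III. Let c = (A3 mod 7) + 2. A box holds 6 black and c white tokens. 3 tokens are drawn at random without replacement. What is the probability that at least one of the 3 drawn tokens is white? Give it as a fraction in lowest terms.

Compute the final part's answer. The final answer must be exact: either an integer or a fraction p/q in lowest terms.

Part I: -6*(30)^4 - 4*(30)^3 + 3*(30)^2 + 7*(30)^1 - 6 = (-4860000) + (-108000) + (2700) + (210) + (-6) = -4965096; answer -4965096
Part II: A1 = -4965096; d = -6; f(2) = 1*(50) + 2*(-6) = 38; iterating: f(2)=38, f(3)=138, f(4)=214, f(5)=490, f(6)=918, f(7)=1898, f(8)=3734, f(9)=7530, f(10)=14998, f(11)=30058, f(12)=60054, f(13)=120170, f(14)=240278, f(15)=480618, f(16)=961174; answer 961174
Part III: A2 = 961174; w = 23; cross terms: (-3*-34 - 35*-11)=487, (35*-17 - 39*-34)=731, (39*23 - 34*-17)=1475, (34*39 - -4*23)=1418, (-4*-11 - -3*39)=161; twice the area = |4272| = 4272; area = 2136; boundary points = 1 + 1 + 5 + 2 + 1 = 10; strictly interior points = area - boundary/2 + 1 = 2132; answer 2132
Part IV: A3 = 2132; c = 6; total draws C(12,3) = 220; complement C(6,3) = 20; favorable 220 - 20 = 200; P = 10/11; answer 10/11

10/11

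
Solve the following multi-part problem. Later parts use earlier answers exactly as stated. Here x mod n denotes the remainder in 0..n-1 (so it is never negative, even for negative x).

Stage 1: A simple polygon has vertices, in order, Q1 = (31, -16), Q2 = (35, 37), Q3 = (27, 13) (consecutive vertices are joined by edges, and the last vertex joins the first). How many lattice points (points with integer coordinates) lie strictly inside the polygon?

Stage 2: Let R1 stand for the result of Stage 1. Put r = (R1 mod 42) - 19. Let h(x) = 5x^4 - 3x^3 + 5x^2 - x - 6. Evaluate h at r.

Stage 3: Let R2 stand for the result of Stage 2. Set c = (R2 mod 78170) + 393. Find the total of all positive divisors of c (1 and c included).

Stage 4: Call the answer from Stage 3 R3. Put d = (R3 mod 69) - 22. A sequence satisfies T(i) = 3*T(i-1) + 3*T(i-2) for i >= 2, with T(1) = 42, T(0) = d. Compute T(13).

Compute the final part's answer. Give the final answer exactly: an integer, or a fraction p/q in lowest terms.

Stage 1: cross terms: (31*37 - 35*-16)=1707, (35*13 - 27*37)=-544, (27*-16 - 31*13)=-835; twice the area = |328| = 328; area = 164; boundary points = 1 + 8 + 1 = 10; strictly interior points = area - boundary/2 + 1 = 160; answer 160
Stage 2: R1 = 160; r = 15; 5*(15)^4 - 3*(15)^3 + 5*(15)^2 - 1*(15)^1 - 6 = (253125) + (-10125) + (1125) + (-15) + (-6) = 244104; answer 244104
Stage 3: R2 = 244104; c = 9987; 9987 = 3 * 3329; sigma = (1 + 3) * (1 + 3329) = 4 * 3330 = 13320; answer 13320
Stage 4: R3 = 13320; d = -19; T(2) = 3*(42) + 3*(-19) = 69; iterating: T(2)=69, T(3)=333, T(4)=1206, T(5)=4617, T(6)=17469, T(7)=66258, T(8)=251181, T(9)=952317, T(10)=3610494, T(11)=13688433, T(12)=51896781, T(13)=196755642; answer 196755642

196755642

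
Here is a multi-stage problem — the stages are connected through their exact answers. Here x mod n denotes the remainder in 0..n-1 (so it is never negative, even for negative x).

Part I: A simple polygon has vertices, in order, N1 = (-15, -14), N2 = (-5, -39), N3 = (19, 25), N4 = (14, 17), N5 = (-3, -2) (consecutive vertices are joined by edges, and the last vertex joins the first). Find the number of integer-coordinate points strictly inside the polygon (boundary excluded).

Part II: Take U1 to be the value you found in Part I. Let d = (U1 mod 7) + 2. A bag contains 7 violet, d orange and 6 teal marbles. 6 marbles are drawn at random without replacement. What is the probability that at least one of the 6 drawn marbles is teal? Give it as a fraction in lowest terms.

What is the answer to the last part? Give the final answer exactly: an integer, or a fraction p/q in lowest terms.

2118/2261

Part I: cross terms: (-15*-39 - -5*-14)=515, (-5*25 - 19*-39)=616, (19*17 - 14*25)=-27, (14*-2 - -3*17)=23, (-3*-14 - -15*-2)=12; twice the area = |1139| = 1139; area = 1139/2; boundary points = 5 + 8 + 1 + 1 + 12 = 27; strictly interior points = area - boundary/2 + 1 = 557; answer 557
Part II: U1 = 557; d = 6; total draws C(19,6) = 27132; complement C(13,6) = 1716; favorable 27132 - 1716 = 25416; P = 2118/2261; answer 2118/2261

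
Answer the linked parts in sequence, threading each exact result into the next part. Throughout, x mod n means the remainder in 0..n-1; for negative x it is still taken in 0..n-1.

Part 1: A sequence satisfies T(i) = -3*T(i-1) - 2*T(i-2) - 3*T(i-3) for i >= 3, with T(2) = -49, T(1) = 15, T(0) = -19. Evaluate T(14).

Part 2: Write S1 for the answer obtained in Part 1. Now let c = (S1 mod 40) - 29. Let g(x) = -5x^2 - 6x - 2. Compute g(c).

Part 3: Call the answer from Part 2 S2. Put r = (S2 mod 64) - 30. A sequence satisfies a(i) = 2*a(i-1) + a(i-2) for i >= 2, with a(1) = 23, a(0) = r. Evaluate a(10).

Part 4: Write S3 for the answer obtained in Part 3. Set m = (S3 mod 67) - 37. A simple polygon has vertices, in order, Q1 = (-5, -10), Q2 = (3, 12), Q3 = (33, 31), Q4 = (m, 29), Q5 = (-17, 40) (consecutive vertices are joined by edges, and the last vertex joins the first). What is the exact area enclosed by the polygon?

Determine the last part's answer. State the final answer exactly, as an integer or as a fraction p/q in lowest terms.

1487/2

Part 1: T(3) = -3*(-49) - 2*(15) - 3*(-19) = 174; iterating: T(3)=174, T(4)=-469, T(5)=1206, T(6)=-3202, T(7)=8601, T(8)=-23017, T(9)=61455, T(10)=-164134, T(11)=438543, T(12)=-1171726, T(13)=3130494, T(14)=-8363659; answer -8363659
Part 2: S1 = -8363659; c = -8; -5*(-8)^2 - 6*(-8)^1 - 2 = (-320) + (48) + (-2) = -274; answer -274
Part 3: S2 = -274; r = 16; a(2) = 2*(23) + 1*(16) = 62; iterating: a(2)=62, a(3)=147, a(4)=356, a(5)=859, a(6)=2074, a(7)=5007, a(8)=12088, a(9)=29183, a(10)=70454; answer 70454
Part 4: S3 = 70454; m = 0; cross terms: (-5*12 - 3*-10)=-30, (3*31 - 33*12)=-303, (33*29 - 0*31)=957, (0*40 - -17*29)=493, (-17*-10 - -5*40)=370; twice the area = |1487| = 1487; area = 1487/2; answer 1487/2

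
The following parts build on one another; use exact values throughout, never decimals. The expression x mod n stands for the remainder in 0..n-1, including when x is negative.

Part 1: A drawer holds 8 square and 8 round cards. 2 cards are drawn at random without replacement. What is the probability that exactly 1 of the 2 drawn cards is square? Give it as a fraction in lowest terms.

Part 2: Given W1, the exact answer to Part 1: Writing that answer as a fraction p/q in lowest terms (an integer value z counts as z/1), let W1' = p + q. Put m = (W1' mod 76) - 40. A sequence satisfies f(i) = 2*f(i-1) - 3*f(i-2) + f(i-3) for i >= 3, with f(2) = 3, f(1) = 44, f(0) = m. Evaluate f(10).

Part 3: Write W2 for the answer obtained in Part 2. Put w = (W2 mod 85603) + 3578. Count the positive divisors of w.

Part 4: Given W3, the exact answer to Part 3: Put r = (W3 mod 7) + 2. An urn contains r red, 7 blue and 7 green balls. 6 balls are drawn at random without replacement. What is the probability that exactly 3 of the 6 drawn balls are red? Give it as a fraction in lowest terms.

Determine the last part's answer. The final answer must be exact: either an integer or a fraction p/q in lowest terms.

Part 1: total draws C(16,2) = 120; favorable C(8,1)*C(8,1) = 64; P = 8/15; answer 8/15
Part 2: W1 = 8/15; threaded value p + q = 23; m = -17; f(3) = 2*(3) - 3*(44) + 1*(-17) = -143; iterating: f(3)=-143, f(4)=-251, f(5)=-70, f(6)=470, f(7)=899, f(8)=318, f(9)=-1591, f(10)=-3237; answer -3237
Part 3: W2 = -3237; w = 85944; 85944 = 2^3 * 3 * 3581; number of divisors = (3+1) * (1+1) * (1+1) = 16; answer 16
Part 4: W3 = 16; r = 4; total draws C(18,6) = 18564; favorable C(4,3)*C(14,3) = 1456; P = 4/51; answer 4/51

4/51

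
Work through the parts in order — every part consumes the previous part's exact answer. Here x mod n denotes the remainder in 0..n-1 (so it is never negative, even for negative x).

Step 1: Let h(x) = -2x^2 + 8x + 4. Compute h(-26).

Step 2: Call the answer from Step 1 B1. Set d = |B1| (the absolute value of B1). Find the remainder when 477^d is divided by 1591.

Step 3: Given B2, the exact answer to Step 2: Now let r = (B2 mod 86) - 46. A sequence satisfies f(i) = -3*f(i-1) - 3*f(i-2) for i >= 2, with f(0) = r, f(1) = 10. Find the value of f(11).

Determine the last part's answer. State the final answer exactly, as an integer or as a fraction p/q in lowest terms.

Step 1: -2*(-26)^2 + 8*(-26)^1 + 4 = (-1352) + (-208) + (4) = -1556; answer -1556
Step 2: B1 = -1556; d = 1556; squarings mod 1591: 477^1=477, 477^2=16, 477^4=256, 477^8=305, 477^16=747, 477^32=1159, 477^64=477, 477^128=16, 477^256=256, 477^512=305, 477^1024=747; 477^1556 = 477^4 * 477^16 * 477^512 * 477^1024 = 231 (mod 1591); answer 231
Step 3: B2 = 231; r = 13; f(2) = -3*(10) - 3*(13) = -69; iterating: f(2)=-69, f(3)=177, f(4)=-324, f(5)=441, f(6)=-351, f(7)=-270, f(8)=1863, f(9)=-4779, f(10)=8748, f(11)=-11907; answer -11907

-11907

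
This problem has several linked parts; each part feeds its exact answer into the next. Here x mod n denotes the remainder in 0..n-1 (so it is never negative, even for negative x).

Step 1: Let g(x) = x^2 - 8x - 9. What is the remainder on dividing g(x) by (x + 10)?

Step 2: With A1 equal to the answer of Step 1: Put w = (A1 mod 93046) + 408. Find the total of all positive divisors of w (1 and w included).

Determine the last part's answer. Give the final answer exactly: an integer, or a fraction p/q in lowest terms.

Step 1: remainder = value at the root: 1*(-10)^2 - 8*(-10)^1 - 9 = (100) + (80) + (-9) = 171; answer 171
Step 2: A1 = 171; w = 579; 579 = 3 * 193; sigma = (1 + 3) * (1 + 193) = 4 * 194 = 776; answer 776

776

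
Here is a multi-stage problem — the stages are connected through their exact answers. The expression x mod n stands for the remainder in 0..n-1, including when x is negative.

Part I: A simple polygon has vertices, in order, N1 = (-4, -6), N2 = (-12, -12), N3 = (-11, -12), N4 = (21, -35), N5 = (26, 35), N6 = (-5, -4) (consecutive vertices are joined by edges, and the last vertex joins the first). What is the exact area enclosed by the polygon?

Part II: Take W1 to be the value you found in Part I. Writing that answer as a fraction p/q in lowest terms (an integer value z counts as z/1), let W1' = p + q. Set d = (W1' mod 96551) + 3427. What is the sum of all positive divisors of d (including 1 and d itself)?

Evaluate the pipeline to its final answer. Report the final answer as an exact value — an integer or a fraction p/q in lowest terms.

14520

Part I: cross terms: (-4*-12 - -12*-6)=-24, (-12*-12 - -11*-12)=12, (-11*-35 - 21*-12)=637, (21*35 - 26*-35)=1645, (26*-4 - -5*35)=71, (-5*-6 - -4*-4)=14; twice the area = |2355| = 2355; area = 2355/2; answer 2355/2
Part II: W1 = 2355/2; threaded value p + q = 2357; d = 5784; 5784 = 2^3 * 3 * 241; sigma = (1 + 2 + 4 + 8) * (1 + 3) * (1 + 241) = 15 * 4 * 242 = 14520; answer 14520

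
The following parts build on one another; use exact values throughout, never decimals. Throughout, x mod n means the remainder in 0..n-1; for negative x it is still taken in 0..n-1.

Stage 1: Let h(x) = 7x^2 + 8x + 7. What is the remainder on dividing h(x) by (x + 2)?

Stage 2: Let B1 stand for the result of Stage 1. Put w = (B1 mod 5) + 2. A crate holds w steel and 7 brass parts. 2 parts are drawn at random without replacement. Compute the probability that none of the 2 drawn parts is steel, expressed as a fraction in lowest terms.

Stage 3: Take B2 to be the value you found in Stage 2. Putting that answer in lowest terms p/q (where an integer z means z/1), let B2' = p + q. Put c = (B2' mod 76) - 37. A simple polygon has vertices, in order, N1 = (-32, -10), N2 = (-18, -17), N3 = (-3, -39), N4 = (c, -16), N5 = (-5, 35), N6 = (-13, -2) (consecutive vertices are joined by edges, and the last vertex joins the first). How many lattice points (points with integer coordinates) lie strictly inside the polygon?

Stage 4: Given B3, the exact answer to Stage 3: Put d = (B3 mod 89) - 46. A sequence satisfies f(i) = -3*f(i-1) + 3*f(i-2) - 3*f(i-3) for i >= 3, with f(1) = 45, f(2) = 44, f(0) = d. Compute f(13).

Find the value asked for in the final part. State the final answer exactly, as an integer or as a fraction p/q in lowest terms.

Stage 1: remainder = value at the root: 7*(-2)^2 + 8*(-2)^1 + 7 = (28) + (-16) + (7) = 19; answer 19
Stage 2: B1 = 19; w = 6; total draws C(13,2) = 78; favorable C(7,2) = 21; P = 7/26; answer 7/26
Stage 3: B2 = 7/26; threaded value p + q = 33; c = -4; cross terms: (-32*-17 - -18*-10)=364, (-18*-39 - -3*-17)=651, (-3*-16 - -4*-39)=-108, (-4*35 - -5*-16)=-220, (-5*-2 - -13*35)=465, (-13*-10 - -32*-2)=66; twice the area = |1218| = 1218; area = 609; boundary points = 7 + 1 + 1 + 1 + 1 + 1 = 12; strictly interior points = area - boundary/2 + 1 = 604; answer 604
Stage 4: B3 = 604; d = 24; f(3) = -3*(44) + 3*(45) - 3*(24) = -69; iterating: f(3)=-69, f(4)=204, f(5)=-951, f(6)=3672, f(7)=-14481, f(8)=57312, f(9)=-226395, f(10)=894564, f(11)=-3534813, f(12)=13967316, f(13)=-55190079; answer -55190079

-55190079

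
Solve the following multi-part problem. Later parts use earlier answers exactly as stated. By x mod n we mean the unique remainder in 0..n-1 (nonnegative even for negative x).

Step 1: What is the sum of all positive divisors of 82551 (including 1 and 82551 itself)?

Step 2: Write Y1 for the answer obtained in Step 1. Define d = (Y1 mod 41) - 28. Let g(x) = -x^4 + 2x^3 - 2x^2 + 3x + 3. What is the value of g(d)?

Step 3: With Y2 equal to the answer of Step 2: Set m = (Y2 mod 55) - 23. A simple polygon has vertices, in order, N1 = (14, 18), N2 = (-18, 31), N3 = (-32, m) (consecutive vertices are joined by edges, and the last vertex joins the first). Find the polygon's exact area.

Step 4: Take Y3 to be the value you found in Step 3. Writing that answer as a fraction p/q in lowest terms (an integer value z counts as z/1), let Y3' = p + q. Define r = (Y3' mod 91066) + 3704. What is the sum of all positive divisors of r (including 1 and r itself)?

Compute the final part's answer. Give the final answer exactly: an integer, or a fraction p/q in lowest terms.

7686

Step 1: 82551 = 3 * 7 * 3931; sigma = (1 + 3) * (1 + 7) * (1 + 3931) = 4 * 8 * 3932 = 125824; answer 125824
Step 2: Y1 = 125824; d = 8; -1*(8)^4 + 2*(8)^3 - 2*(8)^2 + 3*(8)^1 + 3 = (-4096) + (1024) + (-128) + (24) + (3) = -3173; answer -3173
Step 3: Y2 = -3173; m = -6; cross terms: (14*31 - -18*18)=758, (-18*-6 - -32*31)=1100, (-32*18 - 14*-6)=-492; twice the area = |1366| = 1366; area = 683; answer 683
Step 4: Y3 = 683; threaded value p + q = 684; r = 4388; 4388 = 2^2 * 1097; sigma = (1 + 2 + 4) * (1 + 1097) = 7 * 1098 = 7686; answer 7686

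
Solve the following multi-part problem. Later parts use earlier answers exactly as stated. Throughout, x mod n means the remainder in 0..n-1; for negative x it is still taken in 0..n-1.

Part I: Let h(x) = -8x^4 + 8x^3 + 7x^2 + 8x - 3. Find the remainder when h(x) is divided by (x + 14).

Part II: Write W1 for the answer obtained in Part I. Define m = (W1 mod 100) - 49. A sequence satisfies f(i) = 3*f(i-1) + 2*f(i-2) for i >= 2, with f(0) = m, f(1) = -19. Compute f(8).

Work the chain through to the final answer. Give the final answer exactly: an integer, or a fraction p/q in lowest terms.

Part I: remainder = value at the root: -8*(-14)^4 + 8*(-14)^3 + 7*(-14)^2 + 8*(-14)^1 - 3 = (-307328) + (-21952) + (1372) + (-112) + (-3) = -328023; answer -328023
Part II: W1 = -328023; m = 28; f(2) = 3*(-19) + 2*(28) = -1; iterating: f(2)=-1, f(3)=-41, f(4)=-125, f(5)=-457, f(6)=-1621, f(7)=-5777, f(8)=-20573; answer -20573

-20573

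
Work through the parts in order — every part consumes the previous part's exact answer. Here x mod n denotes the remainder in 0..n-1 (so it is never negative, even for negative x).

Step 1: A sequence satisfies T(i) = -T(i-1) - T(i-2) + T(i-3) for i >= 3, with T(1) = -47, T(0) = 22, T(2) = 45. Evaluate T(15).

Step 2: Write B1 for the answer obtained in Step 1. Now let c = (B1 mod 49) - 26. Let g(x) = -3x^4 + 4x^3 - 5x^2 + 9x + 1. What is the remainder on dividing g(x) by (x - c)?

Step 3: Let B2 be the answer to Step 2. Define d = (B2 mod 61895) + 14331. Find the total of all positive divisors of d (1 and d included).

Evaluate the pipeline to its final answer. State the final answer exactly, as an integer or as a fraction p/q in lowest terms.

96920

Step 1: T(3) = -1*(45) - 1*(-47) + 1*(22) = 24; iterating: T(3)=24, T(4)=-116, T(5)=137, T(6)=3, T(7)=-256, T(8)=390, T(9)=-131, T(10)=-515, T(11)=1036, T(12)=-652, T(13)=-899, T(14)=2587, T(15)=-2340; answer -2340
Step 2: B1 = -2340; c = -14; remainder = value at the root: -3*(-14)^4 + 4*(-14)^3 - 5*(-14)^2 + 9*(-14)^1 + 1 = (-115248) + (-10976) + (-980) + (-126) + (1) = -127329; answer -127329
Step 3: B2 = -127329; d = 72687; 72687 = 3 * 24229; sigma = (1 + 3) * (1 + 24229) = 4 * 24230 = 96920; answer 96920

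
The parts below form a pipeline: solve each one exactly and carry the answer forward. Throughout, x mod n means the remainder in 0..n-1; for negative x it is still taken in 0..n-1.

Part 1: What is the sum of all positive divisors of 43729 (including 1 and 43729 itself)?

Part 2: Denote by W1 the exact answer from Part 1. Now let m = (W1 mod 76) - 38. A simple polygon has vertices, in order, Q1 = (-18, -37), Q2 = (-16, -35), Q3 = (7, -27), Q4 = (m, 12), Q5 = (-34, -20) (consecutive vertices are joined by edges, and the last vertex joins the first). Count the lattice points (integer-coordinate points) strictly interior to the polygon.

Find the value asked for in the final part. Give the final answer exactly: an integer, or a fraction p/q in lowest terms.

1092

Part 1: 43729 = 7 * 6247; sigma = (1 + 7) * (1 + 6247) = 8 * 6248 = 49984; answer 49984
Part 2: W1 = 49984; m = 14; cross terms: (-18*-35 - -16*-37)=38, (-16*-27 - 7*-35)=677, (7*12 - 14*-27)=462, (14*-20 - -34*12)=128, (-34*-37 - -18*-20)=898; twice the area = |2203| = 2203; area = 2203/2; boundary points = 2 + 1 + 1 + 16 + 1 = 21; strictly interior points = area - boundary/2 + 1 = 1092; answer 1092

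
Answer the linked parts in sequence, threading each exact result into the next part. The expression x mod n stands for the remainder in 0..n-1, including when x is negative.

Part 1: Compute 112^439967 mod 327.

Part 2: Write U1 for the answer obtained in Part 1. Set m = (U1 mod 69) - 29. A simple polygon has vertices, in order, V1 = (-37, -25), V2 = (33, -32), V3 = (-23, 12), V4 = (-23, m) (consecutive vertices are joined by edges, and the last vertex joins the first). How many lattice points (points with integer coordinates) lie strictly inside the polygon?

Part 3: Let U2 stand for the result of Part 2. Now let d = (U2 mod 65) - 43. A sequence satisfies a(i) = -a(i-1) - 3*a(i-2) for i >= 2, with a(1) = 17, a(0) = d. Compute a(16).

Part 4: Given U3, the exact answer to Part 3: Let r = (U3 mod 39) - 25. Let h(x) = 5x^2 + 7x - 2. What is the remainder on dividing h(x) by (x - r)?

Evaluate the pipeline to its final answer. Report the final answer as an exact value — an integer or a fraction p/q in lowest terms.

Part 1: squarings mod 327: 112^1=112, 112^2=118, 112^4=190, 112^8=130, 112^16=223, 112^32=25, 112^64=298, 112^128=187, 112^256=307, 112^512=73, 112^1024=97, 112^2048=253, 112^4096=244, 112^8192=22, 112^16384=157, 112^32768=124, 112^65536=7, 112^131072=49, 112^262144=112; 112^439967 = 112^1 * 112^2 * 112^4 * 112^8 * 112^16 * 112^128 * 112^512 * 112^1024 * 112^4096 * 112^8192 * 112^32768 * 112^131072 * 112^262144 = 118 (mod 327); answer 118
Part 2: U1 = 118; m = 20; cross terms: (-37*-32 - 33*-25)=2009, (33*12 - -23*-32)=-340, (-23*20 - -23*12)=-184, (-23*-25 - -37*20)=1315; twice the area = |2800| = 2800; area = 1400; boundary points = 7 + 4 + 8 + 1 = 20; strictly interior points = area - boundary/2 + 1 = 1391; answer 1391
Part 3: U2 = 1391; d = -17; a(2) = -1*(17) - 3*(-17) = 34; iterating: a(2)=34, a(3)=-85, a(4)=-17, a(5)=272, a(6)=-221, a(7)=-595, a(8)=1258, a(9)=527, a(10)=-4301, a(11)=2720, a(12)=10183, a(13)=-18343, a(14)=-12206, a(15)=67235, a(16)=-30617; answer -30617
Part 4: U3 = -30617; r = 12; remainder = value at the root: 5*(12)^2 + 7*(12)^1 - 2 = (720) + (84) + (-2) = 802; answer 802

802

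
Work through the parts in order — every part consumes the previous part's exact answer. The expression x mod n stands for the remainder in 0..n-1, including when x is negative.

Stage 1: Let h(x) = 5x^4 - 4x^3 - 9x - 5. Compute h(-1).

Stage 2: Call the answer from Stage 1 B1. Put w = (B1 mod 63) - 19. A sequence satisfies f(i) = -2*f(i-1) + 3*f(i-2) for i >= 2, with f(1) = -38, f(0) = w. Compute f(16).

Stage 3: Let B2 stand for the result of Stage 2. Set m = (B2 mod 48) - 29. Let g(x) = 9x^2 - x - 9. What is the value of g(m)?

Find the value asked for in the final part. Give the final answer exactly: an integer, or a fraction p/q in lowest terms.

3259

Stage 1: 5*(-1)^4 - 4*(-1)^3 - 9*(-1)^1 - 5 = (5) + (4) + (9) + (-5) = 13; answer 13
Stage 2: B1 = 13; w = -6; f(2) = -2*(-38) + 3*(-6) = 58; iterating: f(2)=58, f(3)=-230, f(4)=634, f(5)=-1958, f(6)=5818, f(7)=-17510, f(8)=52474, f(9)=-157478, f(10)=472378, f(11)=-1417190, f(12)=4251514, f(13)=-12754598, f(14)=38263738, f(15)=-114791270, f(16)=344373754; answer 344373754
Stage 3: B2 = 344373754; m = -19; 9*(-19)^2 - 1*(-19)^1 - 9 = (3249) + (19) + (-9) = 3259; answer 3259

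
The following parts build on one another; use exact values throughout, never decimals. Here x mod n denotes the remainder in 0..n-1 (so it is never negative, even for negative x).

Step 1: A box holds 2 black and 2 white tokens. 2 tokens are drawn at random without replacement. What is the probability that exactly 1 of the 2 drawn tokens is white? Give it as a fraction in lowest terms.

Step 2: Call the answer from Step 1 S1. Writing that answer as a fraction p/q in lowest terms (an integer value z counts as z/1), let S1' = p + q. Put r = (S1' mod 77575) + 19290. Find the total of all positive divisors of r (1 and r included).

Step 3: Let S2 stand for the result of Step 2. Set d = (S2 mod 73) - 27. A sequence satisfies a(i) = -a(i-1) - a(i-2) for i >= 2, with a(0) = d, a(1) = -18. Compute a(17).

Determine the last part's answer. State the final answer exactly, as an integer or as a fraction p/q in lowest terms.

22

Step 1: total draws C(4,2) = 6; favorable C(2,1)*C(2,1) = 4; P = 2/3; answer 2/3
Step 2: S1 = 2/3; threaded value p + q = 5; r = 19295; 19295 = 5 * 17 * 227; sigma = (1 + 5) * (1 + 17) * (1 + 227) = 6 * 18 * 228 = 24624; answer 24624
Step 3: S2 = 24624; d = -4; a(2) = -1*(-18) - 1*(-4) = 22; iterating: a(2)=22, a(3)=-4, a(4)=-18, a(5)=22, a(6)=-4, a(7)=-18, a(8)=22, a(9)=-4, a(10)=-18, a(11)=22, a(12)=-4, a(13)=-18, a(14)=22, a(15)=-4, a(16)=-18, a(17)=22; answer 22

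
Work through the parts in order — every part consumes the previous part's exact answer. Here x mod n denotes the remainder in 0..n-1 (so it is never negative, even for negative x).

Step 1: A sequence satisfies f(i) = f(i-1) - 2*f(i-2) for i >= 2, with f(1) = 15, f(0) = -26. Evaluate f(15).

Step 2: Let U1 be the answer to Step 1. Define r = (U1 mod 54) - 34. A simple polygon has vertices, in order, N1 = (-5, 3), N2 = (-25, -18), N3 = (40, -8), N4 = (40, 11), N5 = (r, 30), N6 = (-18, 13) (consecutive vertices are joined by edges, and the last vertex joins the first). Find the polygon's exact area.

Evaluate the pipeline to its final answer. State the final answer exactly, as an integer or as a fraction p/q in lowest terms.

1799

Step 1: f(2) = 1*(15) - 2*(-26) = 67; iterating: f(2)=67, f(3)=37, f(4)=-97, f(5)=-171, f(6)=23, f(7)=365, f(8)=319, f(9)=-411, f(10)=-1049, f(11)=-227, f(12)=1871, f(13)=2325, f(14)=-1417, f(15)=-6067; answer -6067
Step 2: U1 = -6067; r = 1; cross terms: (-5*-18 - -25*3)=165, (-25*-8 - 40*-18)=920, (40*11 - 40*-8)=760, (40*30 - 1*11)=1189, (1*13 - -18*30)=553, (-18*3 - -5*13)=11; twice the area = |3598| = 3598; area = 1799; answer 1799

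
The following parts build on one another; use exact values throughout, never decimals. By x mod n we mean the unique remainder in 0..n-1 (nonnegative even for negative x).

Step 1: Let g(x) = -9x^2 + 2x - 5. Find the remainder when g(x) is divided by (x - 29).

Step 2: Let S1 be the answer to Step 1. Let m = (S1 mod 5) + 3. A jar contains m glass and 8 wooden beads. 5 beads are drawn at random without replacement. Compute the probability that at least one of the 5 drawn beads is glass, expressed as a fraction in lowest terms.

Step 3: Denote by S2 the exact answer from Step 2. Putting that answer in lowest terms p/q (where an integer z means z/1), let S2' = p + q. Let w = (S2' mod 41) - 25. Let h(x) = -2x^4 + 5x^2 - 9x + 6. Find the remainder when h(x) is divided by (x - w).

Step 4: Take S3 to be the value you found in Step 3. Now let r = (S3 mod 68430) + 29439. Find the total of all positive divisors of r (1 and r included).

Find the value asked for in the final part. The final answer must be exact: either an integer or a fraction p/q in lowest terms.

192192

Step 1: remainder = value at the root: -9*(29)^2 + 2*(29)^1 - 5 = (-7569) + (58) + (-5) = -7516; answer -7516
Step 2: S1 = -7516; m = 7; total draws C(15,5) = 3003; complement C(8,5) = 56; favorable 3003 - 56 = 2947; P = 421/429; answer 421/429
Step 3: S2 = 421/429; threaded value p + q = 850; w = 5; remainder = value at the root: -2*(5)^4 + 5*(5)^2 - 9*(5)^1 + 6 = (-1250) + (125) + (-45) + (6) = -1164; answer -1164
Step 4: S3 = -1164; r = 96705; 96705 = 3^2 * 5 * 7 * 307; sigma = (1 + 3 + 9) * (1 + 5) * (1 + 7) * (1 + 307) = 13 * 6 * 8 * 308 = 192192; answer 192192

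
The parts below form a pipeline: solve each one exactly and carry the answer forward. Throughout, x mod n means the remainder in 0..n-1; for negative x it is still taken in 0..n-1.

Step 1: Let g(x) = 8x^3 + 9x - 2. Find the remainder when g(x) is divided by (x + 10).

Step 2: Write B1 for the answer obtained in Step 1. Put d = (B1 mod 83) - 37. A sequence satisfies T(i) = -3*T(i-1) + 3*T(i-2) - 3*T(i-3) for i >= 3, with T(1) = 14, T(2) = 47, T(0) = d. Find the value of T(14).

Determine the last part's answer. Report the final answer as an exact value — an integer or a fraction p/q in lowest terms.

Step 1: remainder = value at the root: 8*(-10)^3 + 9*(-10)^1 - 2 = (-8000) + (-90) + (-2) = -8092; answer -8092
Step 2: B1 = -8092; d = 5; T(3) = -3*(47) + 3*(14) - 3*(5) = -114; iterating: T(3)=-114, T(4)=441, T(5)=-1806, T(6)=7083, T(7)=-27990, T(8)=110637, T(9)=-437130, T(10)=1727271, T(11)=-6825114, T(12)=26968545, T(13)=-106562790, T(14)=421069347; answer 421069347

421069347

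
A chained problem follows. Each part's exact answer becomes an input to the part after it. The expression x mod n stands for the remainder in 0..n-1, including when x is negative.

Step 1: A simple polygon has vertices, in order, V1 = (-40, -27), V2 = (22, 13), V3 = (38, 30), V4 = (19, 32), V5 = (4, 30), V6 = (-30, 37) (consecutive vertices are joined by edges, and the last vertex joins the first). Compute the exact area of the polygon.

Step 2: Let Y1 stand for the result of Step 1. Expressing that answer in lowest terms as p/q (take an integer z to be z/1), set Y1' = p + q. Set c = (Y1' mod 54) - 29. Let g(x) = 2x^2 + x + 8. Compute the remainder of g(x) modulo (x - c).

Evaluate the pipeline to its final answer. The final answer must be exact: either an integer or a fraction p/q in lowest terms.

569

Step 1: cross terms: (-40*13 - 22*-27)=74, (22*30 - 38*13)=166, (38*32 - 19*30)=646, (19*30 - 4*32)=442, (4*37 - -30*30)=1048, (-30*-27 - -40*37)=2290; twice the area = |4666| = 4666; area = 2333; answer 2333
Step 2: Y1 = 2333; threaded value p + q = 2334; c = -17; remainder = value at the root: 2*(-17)^2 + 1*(-17)^1 + 8 = (578) + (-17) + (8) = 569; answer 569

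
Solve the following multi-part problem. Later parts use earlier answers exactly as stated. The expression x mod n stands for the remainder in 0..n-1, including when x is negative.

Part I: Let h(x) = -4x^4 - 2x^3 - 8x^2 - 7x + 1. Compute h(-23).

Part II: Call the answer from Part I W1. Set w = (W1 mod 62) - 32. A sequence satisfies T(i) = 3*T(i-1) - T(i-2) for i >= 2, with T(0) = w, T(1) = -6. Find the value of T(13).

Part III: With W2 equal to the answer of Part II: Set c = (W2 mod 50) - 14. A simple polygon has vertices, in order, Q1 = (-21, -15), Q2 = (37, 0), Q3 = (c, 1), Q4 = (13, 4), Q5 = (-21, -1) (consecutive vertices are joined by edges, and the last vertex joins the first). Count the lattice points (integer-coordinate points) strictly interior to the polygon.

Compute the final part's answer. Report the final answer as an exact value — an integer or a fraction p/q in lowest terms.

476

Part I: -4*(-23)^4 - 2*(-23)^3 - 8*(-23)^2 - 7*(-23)^1 + 1 = (-1119364) + (24334) + (-4232) + (161) + (1) = -1099100; answer -1099100
Part II: W1 = -1099100; w = 4; T(2) = 3*(-6) - 1*(4) = -22; iterating: T(2)=-22, T(3)=-60, T(4)=-158, T(5)=-414, T(6)=-1084, T(7)=-2838, T(8)=-7430, T(9)=-19452, T(10)=-50926, T(11)=-133326, T(12)=-349052, T(13)=-913830; answer -913830
Part III: W2 = -913830; c = 6; cross terms: (-21*0 - 37*-15)=555, (37*1 - 6*0)=37, (6*4 - 13*1)=11, (13*-1 - -21*4)=71, (-21*-15 - -21*-1)=294; twice the area = |968| = 968; area = 484; boundary points = 1 + 1 + 1 + 1 + 14 = 18; strictly interior points = area - boundary/2 + 1 = 476; answer 476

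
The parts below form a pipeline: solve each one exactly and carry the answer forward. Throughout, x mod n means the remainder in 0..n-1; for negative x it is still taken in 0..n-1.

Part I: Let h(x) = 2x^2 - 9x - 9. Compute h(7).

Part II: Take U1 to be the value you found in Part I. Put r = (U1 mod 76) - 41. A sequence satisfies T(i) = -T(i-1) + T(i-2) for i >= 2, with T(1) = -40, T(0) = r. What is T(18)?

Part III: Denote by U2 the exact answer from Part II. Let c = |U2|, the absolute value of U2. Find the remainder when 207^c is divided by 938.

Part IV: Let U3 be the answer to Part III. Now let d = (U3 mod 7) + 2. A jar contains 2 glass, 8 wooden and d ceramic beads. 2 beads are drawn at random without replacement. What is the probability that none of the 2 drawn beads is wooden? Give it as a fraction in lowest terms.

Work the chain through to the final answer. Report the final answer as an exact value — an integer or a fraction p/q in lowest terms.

Part I: 2*(7)^2 - 9*(7)^1 - 9 = (98) + (-63) + (-9) = 26; answer 26
Part II: U1 = 26; r = -15; T(2) = -1*(-40) + 1*(-15) = 25; iterating: T(2)=25, T(3)=-65, T(4)=90, T(5)=-155, T(6)=245, T(7)=-400, T(8)=645, T(9)=-1045, T(10)=1690, T(11)=-2735, T(12)=4425, T(13)=-7160, T(14)=11585, T(15)=-18745, T(16)=30330, T(17)=-49075, T(18)=79405; answer 79405
Part III: U2 = 79405; c = 79405; squarings mod 938: 207^1=207, 207^2=639, 207^4=291, 207^8=261, 207^16=585, 207^32=793, 207^64=389, 207^128=303, 207^256=823, 207^512=93, 207^1024=207, 207^2048=639, 207^4096=291, 207^8192=261, 207^16384=585, 207^32768=793, 207^65536=389; 207^79405 = 207^1 * 207^4 * 207^8 * 207^32 * 207^512 * 207^1024 * 207^4096 * 207^8192 * 207^65536 = 613 (mod 938); answer 613
Part IV: U3 = 613; d = 6; total draws C(16,2) = 120; favorable C(8,2) = 28; P = 7/30; answer 7/30

7/30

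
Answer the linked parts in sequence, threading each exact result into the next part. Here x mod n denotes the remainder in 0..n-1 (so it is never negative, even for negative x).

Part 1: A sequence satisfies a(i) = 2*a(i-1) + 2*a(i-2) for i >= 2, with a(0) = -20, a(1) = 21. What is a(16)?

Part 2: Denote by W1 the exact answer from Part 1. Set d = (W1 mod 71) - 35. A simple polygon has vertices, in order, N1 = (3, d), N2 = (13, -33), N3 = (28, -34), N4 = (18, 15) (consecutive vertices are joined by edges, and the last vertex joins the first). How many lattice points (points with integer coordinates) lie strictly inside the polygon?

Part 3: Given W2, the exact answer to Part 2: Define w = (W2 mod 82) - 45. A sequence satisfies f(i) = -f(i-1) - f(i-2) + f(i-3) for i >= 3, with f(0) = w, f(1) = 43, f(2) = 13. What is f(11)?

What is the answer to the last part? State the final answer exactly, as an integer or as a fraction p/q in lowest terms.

-453

Part 1: a(2) = 2*(21) + 2*(-20) = 2; iterating: a(2)=2, a(3)=46, a(4)=96, a(5)=284, a(6)=760, a(7)=2088, a(8)=5696, a(9)=15568, a(10)=42528, a(11)=116192, a(12)=317440, a(13)=867264, a(14)=2369408, a(15)=6473344, a(16)=17685504; answer 17685504
Part 2: W1 = 17685504; d = 8; cross terms: (3*-33 - 13*8)=-203, (13*-34 - 28*-33)=482, (28*15 - 18*-34)=1032, (18*8 - 3*15)=99; twice the area = |1410| = 1410; area = 705; boundary points = 1 + 1 + 1 + 1 = 4; strictly interior points = area - boundary/2 + 1 = 704; answer 704
Part 3: W2 = 704; w = 3; f(3) = -1*(13) - 1*(43) + 1*(3) = -53; iterating: f(3)=-53, f(4)=83, f(5)=-17, f(6)=-119, f(7)=219, f(8)=-117, f(9)=-221, f(10)=557, f(11)=-453; answer -453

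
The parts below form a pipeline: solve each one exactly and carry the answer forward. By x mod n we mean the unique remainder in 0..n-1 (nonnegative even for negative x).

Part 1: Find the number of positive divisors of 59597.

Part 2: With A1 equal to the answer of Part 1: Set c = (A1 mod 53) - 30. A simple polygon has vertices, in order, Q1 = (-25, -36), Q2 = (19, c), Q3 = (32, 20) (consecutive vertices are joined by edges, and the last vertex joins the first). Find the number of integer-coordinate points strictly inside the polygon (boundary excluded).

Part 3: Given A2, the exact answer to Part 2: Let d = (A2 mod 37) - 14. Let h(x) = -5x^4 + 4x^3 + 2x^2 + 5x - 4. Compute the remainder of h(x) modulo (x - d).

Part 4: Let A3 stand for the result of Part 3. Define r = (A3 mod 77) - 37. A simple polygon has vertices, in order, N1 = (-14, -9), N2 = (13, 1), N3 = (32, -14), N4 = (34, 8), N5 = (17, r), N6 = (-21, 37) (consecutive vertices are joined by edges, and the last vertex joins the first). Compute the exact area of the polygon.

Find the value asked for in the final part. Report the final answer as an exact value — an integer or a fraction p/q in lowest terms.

2261/2

Part 1: 59597 = 61 * 977; number of divisors = (1+1) * (1+1) = 4; answer 4
Part 2: A1 = 4; c = -26; cross terms: (-25*-26 - 19*-36)=1334, (19*20 - 32*-26)=1212, (32*-36 - -25*20)=-652; twice the area = |1894| = 1894; area = 947; boundary points = 2 + 1 + 1 = 4; strictly interior points = area - boundary/2 + 1 = 946; answer 946
Part 3: A2 = 946; d = 7; remainder = value at the root: -5*(7)^4 + 4*(7)^3 + 2*(7)^2 + 5*(7)^1 - 4 = (-12005) + (1372) + (98) + (35) + (-4) = -10504; answer -10504
Part 4: A3 = -10504; r = 8; cross terms: (-14*1 - 13*-9)=103, (13*-14 - 32*1)=-214, (32*8 - 34*-14)=732, (34*8 - 17*8)=136, (17*37 - -21*8)=797, (-21*-9 - -14*37)=707; twice the area = |2261| = 2261; area = 2261/2; answer 2261/2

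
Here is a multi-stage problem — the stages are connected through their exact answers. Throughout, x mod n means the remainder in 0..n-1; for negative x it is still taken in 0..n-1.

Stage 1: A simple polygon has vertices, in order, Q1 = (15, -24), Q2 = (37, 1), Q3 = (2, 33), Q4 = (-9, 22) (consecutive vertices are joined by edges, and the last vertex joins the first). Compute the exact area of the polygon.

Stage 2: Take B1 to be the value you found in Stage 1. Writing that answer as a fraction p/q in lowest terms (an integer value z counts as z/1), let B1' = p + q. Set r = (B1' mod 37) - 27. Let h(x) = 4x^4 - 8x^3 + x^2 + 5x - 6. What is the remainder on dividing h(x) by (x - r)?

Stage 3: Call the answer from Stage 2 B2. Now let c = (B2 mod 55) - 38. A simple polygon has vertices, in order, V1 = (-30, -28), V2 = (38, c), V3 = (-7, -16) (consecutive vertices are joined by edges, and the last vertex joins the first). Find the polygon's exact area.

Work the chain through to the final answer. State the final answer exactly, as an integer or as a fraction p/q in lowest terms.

Stage 1: cross terms: (15*1 - 37*-24)=903, (37*33 - 2*1)=1219, (2*22 - -9*33)=341, (-9*-24 - 15*22)=-114; twice the area = |2349| = 2349; area = 2349/2; answer 2349/2
Stage 2: B1 = 2349/2; threaded value p + q = 2351; r = -7; remainder = value at the root: 4*(-7)^4 - 8*(-7)^3 + 1*(-7)^2 + 5*(-7)^1 - 6 = (9604) + (2744) + (49) + (-35) + (-6) = 12356; answer 12356
Stage 3: B2 = 12356; c = -2; cross terms: (-30*-2 - 38*-28)=1124, (38*-16 - -7*-2)=-622, (-7*-28 - -30*-16)=-284; twice the area = |218| = 218; area = 109; answer 109

109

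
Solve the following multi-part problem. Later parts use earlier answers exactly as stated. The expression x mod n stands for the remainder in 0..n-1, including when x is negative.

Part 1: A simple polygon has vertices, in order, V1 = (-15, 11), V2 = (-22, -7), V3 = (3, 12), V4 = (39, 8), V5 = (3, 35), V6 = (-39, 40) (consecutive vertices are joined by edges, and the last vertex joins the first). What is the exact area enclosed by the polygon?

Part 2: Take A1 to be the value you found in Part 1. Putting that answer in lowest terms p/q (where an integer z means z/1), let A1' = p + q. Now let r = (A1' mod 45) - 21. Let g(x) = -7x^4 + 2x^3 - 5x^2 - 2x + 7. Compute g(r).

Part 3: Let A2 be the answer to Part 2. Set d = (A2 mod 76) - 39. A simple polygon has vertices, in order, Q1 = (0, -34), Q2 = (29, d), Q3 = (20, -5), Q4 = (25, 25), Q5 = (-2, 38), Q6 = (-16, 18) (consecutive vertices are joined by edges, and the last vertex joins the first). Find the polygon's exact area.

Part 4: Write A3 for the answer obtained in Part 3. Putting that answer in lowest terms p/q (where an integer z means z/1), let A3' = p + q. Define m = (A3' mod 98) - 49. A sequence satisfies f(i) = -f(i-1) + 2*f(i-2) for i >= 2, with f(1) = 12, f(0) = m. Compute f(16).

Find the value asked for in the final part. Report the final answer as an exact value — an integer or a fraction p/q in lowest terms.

Part 1: cross terms: (-15*-7 - -22*11)=347, (-22*12 - 3*-7)=-243, (3*8 - 39*12)=-444, (39*35 - 3*8)=1341, (3*40 - -39*35)=1485, (-39*11 - -15*40)=171; twice the area = |2657| = 2657; area = 2657/2; answer 2657/2
Part 2: A1 = 2657/2; threaded value p + q = 2659; r = -17; -7*(-17)^4 + 2*(-17)^3 - 5*(-17)^2 - 2*(-17)^1 + 7 = (-584647) + (-9826) + (-1445) + (34) + (7) = -595877; answer -595877
Part 3: A2 = -595877; d = 0; cross terms: (0*0 - 29*-34)=986, (29*-5 - 20*0)=-145, (20*25 - 25*-5)=625, (25*38 - -2*25)=1000, (-2*18 - -16*38)=572, (-16*-34 - 0*18)=544; twice the area = |3582| = 3582; area = 1791; answer 1791
Part 4: A3 = 1791; threaded value p + q = 1792; m = -21; f(2) = -1*(12) + 2*(-21) = -54; iterating: f(2)=-54, f(3)=78, f(4)=-186, f(5)=342, f(6)=-714, f(7)=1398, f(8)=-2826, f(9)=5622, f(10)=-11274, f(11)=22518, f(12)=-45066, f(13)=90102, f(14)=-180234, f(15)=360438, f(16)=-720906; answer -720906

-720906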